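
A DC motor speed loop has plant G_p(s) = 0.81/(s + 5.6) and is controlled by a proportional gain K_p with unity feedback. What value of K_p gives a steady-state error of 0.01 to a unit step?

K_p = 684

Steady-state error for a unit step on this type-0 loop is 1/(1 + K_p·G_p(0)).
G_p(0) = 0.1446. Require 1/(1 + K_p·0.1446) = 0.01, so 1 + 0.1446·K_p = 100.
K_p = (100 − 1)/0.1446 = 684.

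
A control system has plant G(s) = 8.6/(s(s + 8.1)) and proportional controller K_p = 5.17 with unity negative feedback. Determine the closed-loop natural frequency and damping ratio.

ω_n = 6.67 rad/s, ζ = 0.607

1 + K_p·G(s) = 0 gives s² + 8.1s + 44.46 = 0.
Matching s² + 2ζω_n s + ω_n²: ω_n = √44.46 = 6.668 rad/s and 2ζω_n = 8.1, so ζ = 8.1/(2·6.668) = 0.607.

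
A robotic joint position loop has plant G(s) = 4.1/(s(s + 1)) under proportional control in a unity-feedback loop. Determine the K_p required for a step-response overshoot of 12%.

K_p = 0.195

From %OS = 100·exp(−πζ/√(1−ζ²)) = 12%, ζ = −ln(0.12)/√(π²+ln²(0.12)) = 0.5594.
Characteristic equation s² + 1s + 4.1K_p = 0 gives ζ = 1/(2√(4.1K_p)).
Setting ζ = 0.5594: √(4.1K_p) = 1/(2·0.5594) = 0.8938, so K_p = 0.7989/4.1 = 0.195.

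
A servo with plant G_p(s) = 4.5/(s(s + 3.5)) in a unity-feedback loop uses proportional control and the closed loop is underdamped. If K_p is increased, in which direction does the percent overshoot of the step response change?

increase

ζ = 3.5/(2√(4.5K_p)) decreases as K_p grows; lower damping means more overshoot.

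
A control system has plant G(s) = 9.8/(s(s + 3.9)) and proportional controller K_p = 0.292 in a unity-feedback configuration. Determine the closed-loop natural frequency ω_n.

1 + K_p·G(s) = 0 gives s² + 3.9s + 2.862 = 0.
So ω_n² = 2.862 ⇒ ω_n = 1.692 rad/s, and ζ = 3.9/(2ω_n) = 1.15.

ω_n = 1.69 rad/s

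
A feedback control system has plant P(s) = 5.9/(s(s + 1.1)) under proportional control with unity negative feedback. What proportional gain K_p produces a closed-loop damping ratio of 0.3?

K_p = 0.57

Closed-loop characteristic equation: s² + 1.1s + K_p·5.9 = 0.
So ω_n = √(5.9K_p) and 2ζω_n = 1.1, giving ζ = 1.1/(2√(5.9K_p)).
Setting ζ = 0.3: √(5.9K_p) = 1.1/(2·0.3) = 1.833, so K_p = 3.361/5.9 = 0.57.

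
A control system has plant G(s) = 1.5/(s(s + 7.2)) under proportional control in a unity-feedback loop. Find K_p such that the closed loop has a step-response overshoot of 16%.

From %OS = 100·exp(−πζ/√(1−ζ²)) = 16%, ζ = −ln(0.16)/√(π²+ln²(0.16)) = 0.5039.
Characteristic equation s² + 7.2s + 1.5K_p = 0 gives ζ = 7.2/(2√(1.5K_p)).
Setting ζ = 0.5039: √(1.5K_p) = 7.2/(2·0.5039) = 7.145, so K_p = 51.05/1.5 = 34.

K_p = 34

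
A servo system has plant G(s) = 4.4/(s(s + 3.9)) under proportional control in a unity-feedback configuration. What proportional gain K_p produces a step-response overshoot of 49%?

From %OS = 100·exp(−πζ/√(1−ζ²)) = 49%, ζ = −ln(0.49)/√(π²+ln²(0.49)) = 0.2214.
Characteristic equation s² + 3.9s + 4.4K_p = 0 gives ζ = 3.9/(2√(4.4K_p)).
Setting ζ = 0.2214: √(4.4K_p) = 3.9/(2·0.2214) = 8.806, so K_p = 77.55/4.4 = 17.6.

K_p = 17.6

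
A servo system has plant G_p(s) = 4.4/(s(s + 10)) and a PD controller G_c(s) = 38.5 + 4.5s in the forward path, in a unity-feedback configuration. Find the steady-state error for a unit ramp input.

0.059

The loop has one pole at the origin (type 1). Velocity error constant K_v = lim_{s→0} s·G_c(s)G_p(s) = 38.5·4.4/10 = 16.94.
Steady-state error to a unit ramp: e_ss = 1/K_v = 0.059.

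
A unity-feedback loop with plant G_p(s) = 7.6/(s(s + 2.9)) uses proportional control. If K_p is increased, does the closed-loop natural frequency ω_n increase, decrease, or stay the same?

ω_n = √(7.6·K_p), which grows with K_p.

increase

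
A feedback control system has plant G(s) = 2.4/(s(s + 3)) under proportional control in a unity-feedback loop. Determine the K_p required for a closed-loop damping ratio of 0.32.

Closed-loop characteristic equation: s² + 3s + K_p·2.4 = 0.
So ω_n = √(2.4K_p) and 2ζω_n = 3, giving ζ = 3/(2√(2.4K_p)).
Setting ζ = 0.32: √(2.4K_p) = 3/(2·0.32) = 4.688, so K_p = 21.97/2.4 = 9.16.

K_p = 9.16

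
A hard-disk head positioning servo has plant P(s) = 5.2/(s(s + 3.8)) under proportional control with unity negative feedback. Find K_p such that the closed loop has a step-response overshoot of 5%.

From %OS = 100·exp(−πζ/√(1−ζ²)) = 5%, ζ = −ln(0.05)/√(π²+ln²(0.05)) = 0.6901.
Characteristic equation s² + 3.8s + 5.2K_p = 0 gives ζ = 3.8/(2√(5.2K_p)).
Setting ζ = 0.6901: √(5.2K_p) = 3.8/(2·0.6901) = 2.753, so K_p = 7.58/5.2 = 1.46.

K_p = 1.46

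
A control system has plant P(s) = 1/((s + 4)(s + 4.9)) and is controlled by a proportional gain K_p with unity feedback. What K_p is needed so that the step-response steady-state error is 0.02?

The loop is type 0, so e_ss(step) = 1/(1 + K_pos) with K_pos = K_p·P(0).
P(0) = 0.05102. Require 1/(1 + K_p·0.05102) = 0.02, so 1 + 0.05102·K_p = 50.
K_p = (50 − 1)/0.05102 = 960.

K_p = 960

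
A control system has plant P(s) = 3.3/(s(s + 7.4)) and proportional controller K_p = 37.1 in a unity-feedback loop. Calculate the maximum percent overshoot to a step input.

The closed-loop denominator s² + 7.4s + 122.4 gives ω_n = √122.4 = 11.06 and ζ = 7.4/(2ω_n) = 0.3344.
%OS = 100·exp(−πζ/√(1−ζ²)) = 100·exp(−π·0.3344/√0.8882) = 32.8%.

32.8%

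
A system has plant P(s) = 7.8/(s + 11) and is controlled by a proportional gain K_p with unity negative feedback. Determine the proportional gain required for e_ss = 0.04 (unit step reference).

K_p = 33.8

The loop is type 0, so e_ss(step) = 1/(1 + K_pos) with K_pos = K_p·P(0).
P(0) = 0.7091. Require 1/(1 + K_p·0.7091) = 0.04, so 1 + 0.7091·K_p = 25.
K_p = (25 − 1)/0.7091 = 33.8.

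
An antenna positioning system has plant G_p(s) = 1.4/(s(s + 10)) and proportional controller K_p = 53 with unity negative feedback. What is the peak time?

T_p = 0.448 s

The closed-loop denominator s² + 10s + 74.2 gives ω_n = √74.2 = 8.614 and ζ = 10/(2ω_n) = 0.5805.
Damped frequency ω_d = ω_n√(1−ζ²) = 7.014 rad/s, so peak time T_p = π/ω_d = 0.448 s.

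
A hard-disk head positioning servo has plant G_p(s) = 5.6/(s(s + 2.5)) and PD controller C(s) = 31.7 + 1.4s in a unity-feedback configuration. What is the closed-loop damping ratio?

Forward path: (31.7 + 1.4s)·5.6/(s(s+2.5)). The closed-loop characteristic equation is s² + (2.5 + 5.6·1.4)s + 5.6·31.7 = 0.
That is s² + 10.34s + 177.5 = 0, so ω_n = 13.32 rad/s and ζ = 10.34/(2·13.32) = 0.388.

ζ = 0.388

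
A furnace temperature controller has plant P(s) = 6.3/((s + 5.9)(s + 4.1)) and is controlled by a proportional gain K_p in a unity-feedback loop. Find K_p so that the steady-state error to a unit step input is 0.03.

K_p = 124

For a type-0 loop with proportional control, e_ss = 1/(1 + K_p·P(0)).
P(0) = 0.2604. Require 1/(1 + K_p·0.2604) = 0.03, so 1 + 0.2604·K_p = 33.33.
K_p = (33.33 − 1)/0.2604 = 124.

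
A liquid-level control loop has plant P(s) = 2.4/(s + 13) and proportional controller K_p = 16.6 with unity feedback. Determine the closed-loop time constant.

τ = 0.0189 s

Closed-loop transfer function: T(s) = K_p·P(s)/(1 + K_p·P(s)) = 39.84/(s + 13 + 39.84) = 39.84/(s + 52.84).
Time constant τ = 1/52.84 = 0.0189 s.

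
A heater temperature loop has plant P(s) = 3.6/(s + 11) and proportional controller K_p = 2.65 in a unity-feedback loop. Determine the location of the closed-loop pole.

s = -20.54

Closed-loop transfer function: T(s) = K_p·P(s)/(1 + K_p·P(s)) = 9.54/(s + 11 + 9.54) = 9.54/(s + 20.54).
The closed-loop pole is at s = −20.54.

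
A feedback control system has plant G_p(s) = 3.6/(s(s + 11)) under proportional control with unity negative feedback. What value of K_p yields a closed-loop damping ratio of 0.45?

Closed-loop characteristic equation: s² + 11s + K_p·3.6 = 0.
So ω_n = √(3.6K_p) and 2ζω_n = 11, giving ζ = 11/(2√(3.6K_p)).
Setting ζ = 0.45: √(3.6K_p) = 11/(2·0.45) = 12.22, so K_p = 149.4/3.6 = 41.5.

K_p = 41.5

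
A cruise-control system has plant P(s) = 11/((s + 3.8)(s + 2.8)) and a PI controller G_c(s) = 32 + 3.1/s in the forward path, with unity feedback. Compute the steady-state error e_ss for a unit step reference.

0

The open loop G_c(s)P(s) has a pole at the origin (type 1), so the static position error constant is infinite and e_ss = 1/(1+∞) = 0.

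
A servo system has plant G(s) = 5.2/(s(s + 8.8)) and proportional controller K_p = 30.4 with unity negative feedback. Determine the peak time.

Closed-loop characteristic equation: s² + 8.8s + 158.1 = 0, so ω_n = 12.57 rad/s and ζ = 8.8/(2·12.57) = 0.35.
Damped frequency ω_d = ω_n√(1−ζ²) = 11.78 rad/s, so peak time T_p = π/ω_d = 0.267 s.

T_p = 0.267 s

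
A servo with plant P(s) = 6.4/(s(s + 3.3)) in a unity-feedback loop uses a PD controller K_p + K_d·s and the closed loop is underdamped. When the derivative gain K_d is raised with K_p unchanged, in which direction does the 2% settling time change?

decrease

Characteristic equation s² + (3.3 + 6.4K_d)s + 6.4K_p = 0: raising K_d increases ζω_n = (3.3+6.4K_d)/2 while the loop stays underdamped, so T_s ≈ 4/(ζω_n) decreases.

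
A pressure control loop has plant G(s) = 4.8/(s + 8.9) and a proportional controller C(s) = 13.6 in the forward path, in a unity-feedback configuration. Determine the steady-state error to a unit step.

The loop is type 0. Static position error constant K_pos = C(0)·G(0) = 13.6·0.5393 = 7.335.
Steady-state error to a unit step: e_ss = 1/(1+K_pos) = 1/8.335 = 0.12.

0.12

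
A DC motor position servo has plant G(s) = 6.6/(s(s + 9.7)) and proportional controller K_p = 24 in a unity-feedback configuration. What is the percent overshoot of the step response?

The closed-loop denominator s² + 9.7s + 158.4 gives ω_n = √158.4 = 12.59 and ζ = 9.7/(2ω_n) = 0.3854.
%OS = 100·exp(−πζ/√(1−ζ²)) = 100·exp(−π·0.3854/√0.8515) = 26.9%.

26.9%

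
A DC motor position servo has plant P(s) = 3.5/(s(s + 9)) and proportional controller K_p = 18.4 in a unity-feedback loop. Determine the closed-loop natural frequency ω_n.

ω_n = 8.02 rad/s

1 + K_p·P(s) = 0 gives s² + 9s + 64.4 = 0.
Matching s² + 2ζω_n s + ω_n²: ω_n = √64.4 = 8.025 rad/s and 2ζω_n = 9, so ζ = 9/(2·8.025) = 0.561.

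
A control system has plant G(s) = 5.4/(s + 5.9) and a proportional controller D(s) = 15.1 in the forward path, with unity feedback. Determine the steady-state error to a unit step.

0.0675

The loop is type 0. Static position error constant K_pos = D(0)·G(0) = 15.1·0.9153 = 13.82.
Steady-state error to a unit step: e_ss = 1/(1+K_pos) = 1/14.82 = 0.0675.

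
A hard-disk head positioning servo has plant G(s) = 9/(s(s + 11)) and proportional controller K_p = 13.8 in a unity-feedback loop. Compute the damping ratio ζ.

1 + K_p·G(s) = 0 gives s² + 11s + 124.2 = 0.
Matching s² + 2ζω_n s + ω_n²: ω_n = √124.2 = 11.14 rad/s and 2ζω_n = 11, so ζ = 11/(2·11.14) = 0.494.

ζ = 0.494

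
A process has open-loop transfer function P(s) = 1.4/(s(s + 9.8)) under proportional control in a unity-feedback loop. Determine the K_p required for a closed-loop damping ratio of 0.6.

Closed-loop characteristic equation: s² + 9.8s + K_p·1.4 = 0.
So ω_n = √(1.4K_p) and 2ζω_n = 9.8, giving ζ = 9.8/(2√(1.4K_p)).
Setting ζ = 0.6: √(1.4K_p) = 9.8/(2·0.6) = 8.167, so K_p = 66.69/1.4 = 47.6.

K_p = 47.6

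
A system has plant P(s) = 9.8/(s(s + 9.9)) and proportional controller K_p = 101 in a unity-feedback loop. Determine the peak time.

The closed-loop denominator s² + 9.9s + 989.8 gives ω_n = √989.8 = 31.46 and ζ = 9.9/(2ω_n) = 0.1573.
Damped frequency ω_d = ω_n√(1−ζ²) = 31.07 rad/s, so peak time T_p = π/ω_d = 0.101 s.

T_p = 0.101 s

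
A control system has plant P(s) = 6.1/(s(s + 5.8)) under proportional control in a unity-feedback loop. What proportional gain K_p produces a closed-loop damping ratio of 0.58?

K_p = 4.1

Closed-loop characteristic equation: s² + 5.8s + K_p·6.1 = 0.
So ω_n = √(6.1K_p) and 2ζω_n = 5.8, giving ζ = 5.8/(2√(6.1K_p)).
Setting ζ = 0.58: √(6.1K_p) = 5.8/(2·0.58) = 5, so K_p = 25/6.1 = 4.1.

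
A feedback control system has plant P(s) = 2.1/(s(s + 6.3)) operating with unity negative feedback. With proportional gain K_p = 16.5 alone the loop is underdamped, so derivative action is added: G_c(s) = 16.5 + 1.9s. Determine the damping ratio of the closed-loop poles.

ζ = 0.874

Forward path: (16.5 + 1.9s)·2.1/(s(s+6.3)). The closed-loop characteristic equation is s² + (6.3 + 2.1·1.9)s + 2.1·16.5 = 0.
That is s² + 10.29s + 34.65 = 0, so ω_n = 5.886 rad/s and ζ = 10.29/(2·5.886) = 0.874.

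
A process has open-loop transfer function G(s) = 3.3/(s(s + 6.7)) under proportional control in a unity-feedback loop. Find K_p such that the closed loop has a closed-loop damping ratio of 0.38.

K_p = 23.6

Closed-loop characteristic equation: s² + 6.7s + K_p·3.3 = 0.
So ω_n = √(3.3K_p) and 2ζω_n = 6.7, giving ζ = 6.7/(2√(3.3K_p)).
Setting ζ = 0.38: √(3.3K_p) = 6.7/(2·0.38) = 8.816, so K_p = 77.72/3.3 = 23.6.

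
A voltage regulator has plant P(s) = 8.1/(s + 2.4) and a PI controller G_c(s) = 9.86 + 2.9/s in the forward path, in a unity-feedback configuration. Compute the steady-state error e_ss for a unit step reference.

0

The open loop G_c(s)P(s) has a pole at the origin (type 1), so the static position error constant is infinite and e_ss = 1/(1+∞) = 0.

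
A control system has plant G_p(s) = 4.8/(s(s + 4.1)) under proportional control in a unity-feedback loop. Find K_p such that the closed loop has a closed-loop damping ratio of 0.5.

Closed-loop characteristic equation: s² + 4.1s + K_p·4.8 = 0.
So ω_n = √(4.8K_p) and 2ζω_n = 4.1, giving ζ = 4.1/(2√(4.8K_p)).
Setting ζ = 0.5: √(4.8K_p) = 4.1/(2·0.5) = 4.1, so K_p = 16.81/4.8 = 3.5.

K_p = 3.5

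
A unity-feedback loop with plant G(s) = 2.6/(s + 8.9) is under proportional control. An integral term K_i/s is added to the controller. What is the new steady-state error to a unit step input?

The integrator makes K_pos = lim_{s→0} C(s)G(s) infinite, so e_ss = 1/(1+K_pos) = 0.

0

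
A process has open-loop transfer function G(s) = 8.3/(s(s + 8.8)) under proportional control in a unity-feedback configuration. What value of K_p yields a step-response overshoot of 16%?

From %OS = 100·exp(−πζ/√(1−ζ²)) = 16%, ζ = −ln(0.16)/√(π²+ln²(0.16)) = 0.5039.
Characteristic equation s² + 8.8s + 8.3K_p = 0 gives ζ = 8.8/(2√(8.3K_p)).
Setting ζ = 0.5039: √(8.3K_p) = 8.8/(2·0.5039) = 8.732, so K_p = 76.26/8.3 = 9.19.

K_p = 9.19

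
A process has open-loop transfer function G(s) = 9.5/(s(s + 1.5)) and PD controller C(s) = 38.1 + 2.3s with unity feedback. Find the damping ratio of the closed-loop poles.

Forward path: (38.1 + 2.3s)·9.5/(s(s+1.5)). The closed-loop characteristic equation is s² + (1.5 + 9.5·2.3)s + 9.5·38.1 = 0.
That is s² + 23.35s + 361.9 = 0, so ω_n = 19.02 rad/s and ζ = 23.35/(2·19.02) = 0.6137.

ζ = 0.614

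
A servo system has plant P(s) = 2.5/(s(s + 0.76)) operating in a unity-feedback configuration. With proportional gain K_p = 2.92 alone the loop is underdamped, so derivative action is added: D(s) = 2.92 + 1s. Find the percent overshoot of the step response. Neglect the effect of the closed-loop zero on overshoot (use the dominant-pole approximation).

9.29%

Forward path: (2.92 + 1s)·2.5/(s(s+0.76)). The closed-loop characteristic equation is s² + (0.76 + 2.5·1)s + 2.5·2.92 = 0.
That is s² + 3.26s + 7.3 = 0, so ω_n = 2.702 rad/s and ζ = 3.26/(2·2.702) = 0.6033.
%OS = 100·exp(−πζ/√(1−ζ²)) = 9.29%.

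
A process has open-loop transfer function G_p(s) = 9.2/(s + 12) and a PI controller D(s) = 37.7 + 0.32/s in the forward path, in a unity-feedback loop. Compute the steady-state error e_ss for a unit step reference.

0

The open loop D(s)G_p(s) has a pole at the origin (type 1), so the static position error constant is infinite and e_ss = 1/(1+∞) = 0.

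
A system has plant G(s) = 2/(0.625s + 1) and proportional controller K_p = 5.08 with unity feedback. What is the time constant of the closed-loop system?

Closed loop: T(s) = K_p·G/(1+K_p·G) = 10.16/(0.625s + 1 + 10.16), with pole at s = −(1 + 10.16)/0.625 = −17.86.
Closed-loop time constant τ = 1/17.86 = 0.056 s.

τ = 0.056 s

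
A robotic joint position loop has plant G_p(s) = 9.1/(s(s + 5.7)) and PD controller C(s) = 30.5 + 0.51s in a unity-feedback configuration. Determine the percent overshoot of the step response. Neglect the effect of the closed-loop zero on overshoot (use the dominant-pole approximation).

Forward path: (30.5 + 0.51s)·9.1/(s(s+5.7)). The closed-loop characteristic equation is s² + (5.7 + 9.1·0.51)s + 9.1·30.5 = 0.
That is s² + 10.34s + 277.6 = 0, so ω_n = 16.66 rad/s and ζ = 10.34/(2·16.66) = 0.3104.
%OS = 100·exp(−πζ/√(1−ζ²)) = 35.9%.

35.9%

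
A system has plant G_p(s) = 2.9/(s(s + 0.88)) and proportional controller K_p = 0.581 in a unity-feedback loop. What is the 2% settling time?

Closed-loop characteristic equation: s² + 0.88s + 1.685 = 0, so ω_n = 1.298 rad/s and ζ = 0.88/(2·1.298) = 0.339.
2% settling time T_s ≈ 4/(ζω_n) = 4/0.44 = 9.09 s.

T_s ≈ 9.09 s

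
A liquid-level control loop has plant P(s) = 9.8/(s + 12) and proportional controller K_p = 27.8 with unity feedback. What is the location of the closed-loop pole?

s = -284.4

Closed-loop transfer function: T(s) = K_p·P(s)/(1 + K_p·P(s)) = 272.4/(s + 12 + 272.4) = 272.4/(s + 284.4).
The closed-loop pole is at s = −284.4.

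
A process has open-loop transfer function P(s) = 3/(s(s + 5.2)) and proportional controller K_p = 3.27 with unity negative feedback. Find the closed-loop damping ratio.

ζ = 0.83

1 + K_p·P(s) = 0 gives s² + 5.2s + 9.81 = 0.
Matching s² + 2ζω_n s + ω_n²: ω_n = √9.81 = 3.132 rad/s and 2ζω_n = 5.2, so ζ = 5.2/(2·3.132) = 0.83.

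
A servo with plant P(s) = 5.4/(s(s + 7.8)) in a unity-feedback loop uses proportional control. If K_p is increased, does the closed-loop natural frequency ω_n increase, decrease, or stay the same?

increase

ω_n = √(5.4·K_p), which grows with K_p.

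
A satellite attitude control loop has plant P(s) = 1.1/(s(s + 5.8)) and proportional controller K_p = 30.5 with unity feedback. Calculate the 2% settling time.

Closed-loop characteristic equation: s² + 5.8s + 33.55 = 0, so ω_n = 5.792 rad/s and ζ = 5.8/(2·5.792) = 0.5007.
2% settling time T_s ≈ 4/(ζω_n) = 4/2.9 = 1.38 s.

T_s ≈ 1.38 s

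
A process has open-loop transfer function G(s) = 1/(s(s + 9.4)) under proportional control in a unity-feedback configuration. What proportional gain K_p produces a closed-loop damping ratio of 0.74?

Closed-loop characteristic equation: s² + 9.4s + K_p·1 = 0.
So ω_n = √(1K_p) and 2ζω_n = 9.4, giving ζ = 9.4/(2√(1K_p)).
Setting ζ = 0.74: √(1K_p) = 9.4/(2·0.74) = 6.351, so K_p = 40.34/1 = 40.3.

K_p = 40.3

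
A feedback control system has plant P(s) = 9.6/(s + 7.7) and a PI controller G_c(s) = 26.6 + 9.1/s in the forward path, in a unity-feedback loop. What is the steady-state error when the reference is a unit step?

The open loop G_c(s)P(s) has a pole at the origin (type 1), so the static position error constant is infinite and e_ss = 1/(1+∞) = 0.

0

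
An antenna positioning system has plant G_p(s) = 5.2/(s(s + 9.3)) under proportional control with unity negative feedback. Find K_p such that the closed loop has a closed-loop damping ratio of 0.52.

Closed-loop characteristic equation: s² + 9.3s + K_p·5.2 = 0.
So ω_n = √(5.2K_p) and 2ζω_n = 9.3, giving ζ = 9.3/(2√(5.2K_p)).
Setting ζ = 0.52: √(5.2K_p) = 9.3/(2·0.52) = 8.942, so K_p = 79.96/5.2 = 15.4.

K_p = 15.4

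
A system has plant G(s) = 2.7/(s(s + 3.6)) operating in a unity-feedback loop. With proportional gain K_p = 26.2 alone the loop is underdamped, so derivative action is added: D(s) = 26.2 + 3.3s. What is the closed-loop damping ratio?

Forward path: (26.2 + 3.3s)·2.7/(s(s+3.6)). The closed-loop characteristic equation is s² + (3.6 + 2.7·3.3)s + 2.7·26.2 = 0.
That is s² + 12.51s + 70.74 = 0, so ω_n = 8.411 rad/s and ζ = 12.51/(2·8.411) = 0.7437.

ζ = 0.744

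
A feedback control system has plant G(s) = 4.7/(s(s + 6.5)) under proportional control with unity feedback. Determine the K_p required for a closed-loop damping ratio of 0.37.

Closed-loop characteristic equation: s² + 6.5s + K_p·4.7 = 0.
So ω_n = √(4.7K_p) and 2ζω_n = 6.5, giving ζ = 6.5/(2√(4.7K_p)).
Setting ζ = 0.37: √(4.7K_p) = 6.5/(2·0.37) = 8.784, so K_p = 77.15/4.7 = 16.4.

K_p = 16.4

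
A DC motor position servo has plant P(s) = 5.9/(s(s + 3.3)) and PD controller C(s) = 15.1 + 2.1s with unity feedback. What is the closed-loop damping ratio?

ζ = 0.831

Forward path: (15.1 + 2.1s)·5.9/(s(s+3.3)). The closed-loop characteristic equation is s² + (3.3 + 5.9·2.1)s + 5.9·15.1 = 0.
That is s² + 15.69s + 89.09 = 0, so ω_n = 9.439 rad/s and ζ = 15.69/(2·9.439) = 0.8311.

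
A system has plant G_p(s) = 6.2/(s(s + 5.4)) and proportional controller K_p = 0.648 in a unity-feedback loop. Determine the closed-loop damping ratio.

ζ = 1.35

The closed-loop denominator is s(s+5.4) + 0.648·6.2 = s² + 5.4s + 4.018.
Matching s² + 2ζω_n s + ω_n²: ω_n = √4.018 = 2.004 rad/s and 2ζω_n = 5.4, so ζ = 5.4/(2·2.004) = 1.35.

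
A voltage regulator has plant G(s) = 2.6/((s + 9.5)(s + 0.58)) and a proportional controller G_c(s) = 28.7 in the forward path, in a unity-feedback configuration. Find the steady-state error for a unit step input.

0.0688

The loop is type 0. Static position error constant K_pos = G_c(0)·G(0) = 28.7·0.4719 = 13.54.
Steady-state error to a unit step: e_ss = 1/(1+K_pos) = 1/14.54 = 0.0688.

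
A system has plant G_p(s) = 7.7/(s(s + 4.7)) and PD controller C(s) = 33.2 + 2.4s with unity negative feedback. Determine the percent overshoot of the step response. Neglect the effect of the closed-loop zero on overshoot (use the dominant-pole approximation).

3.67%

Forward path: (33.2 + 2.4s)·7.7/(s(s+4.7)). The closed-loop characteristic equation is s² + (4.7 + 7.7·2.4)s + 7.7·33.2 = 0.
That is s² + 23.18s + 255.6 = 0, so ω_n = 15.99 rad/s and ζ = 23.18/(2·15.99) = 0.7249.
%OS = 100·exp(−πζ/√(1−ζ²)) = 3.67%.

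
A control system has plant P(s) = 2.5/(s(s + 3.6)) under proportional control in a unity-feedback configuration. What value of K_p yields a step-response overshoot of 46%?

From %OS = 100·exp(−πζ/√(1−ζ²)) = 46%, ζ = −ln(0.46)/√(π²+ln²(0.46)) = 0.24.
Characteristic equation s² + 3.6s + 2.5K_p = 0 gives ζ = 3.6/(2√(2.5K_p)).
Setting ζ = 0.24: √(2.5K_p) = 3.6/(2·0.24) = 7.501, so K_p = 56.27/2.5 = 22.5.

K_p = 22.5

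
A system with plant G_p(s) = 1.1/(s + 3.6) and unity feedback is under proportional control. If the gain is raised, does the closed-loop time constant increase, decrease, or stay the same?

decrease

The closed-loop bandwidth 3.6+K_p·1.1 grows with K_p, so τ shrinks.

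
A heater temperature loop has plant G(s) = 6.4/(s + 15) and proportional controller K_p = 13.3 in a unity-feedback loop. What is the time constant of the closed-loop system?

τ = 0.00999 s

Closed-loop transfer function: T(s) = K_p·G(s)/(1 + K_p·G(s)) = 85.12/(s + 15 + 85.12) = 85.12/(s + 100.1).
Time constant τ = 1/100.1 = 0.00999 s.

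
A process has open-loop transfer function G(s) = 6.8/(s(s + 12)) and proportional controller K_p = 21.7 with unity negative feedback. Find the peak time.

From 1 + K_pG(s) = 0: s² + 12s + 147.6 = 0 ⇒ ω_n = 12.15, ζ = 0.4939.
Damped frequency ω_d = ω_n√(1−ζ²) = 10.56 rad/s, so peak time T_p = π/ω_d = 0.297 s.

T_p = 0.297 s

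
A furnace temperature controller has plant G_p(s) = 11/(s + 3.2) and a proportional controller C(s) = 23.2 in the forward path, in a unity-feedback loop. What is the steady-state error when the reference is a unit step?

0.0124

The loop is type 0. Static position error constant K_pos = C(0)·G_p(0) = 23.2·3.438 = 79.75.
Steady-state error to a unit step: e_ss = 1/(1+K_pos) = 1/80.75 = 0.0124.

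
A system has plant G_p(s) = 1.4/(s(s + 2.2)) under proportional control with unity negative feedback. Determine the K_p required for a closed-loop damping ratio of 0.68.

Closed-loop characteristic equation: s² + 2.2s + K_p·1.4 = 0.
So ω_n = √(1.4K_p) and 2ζω_n = 2.2, giving ζ = 2.2/(2√(1.4K_p)).
Setting ζ = 0.68: √(1.4K_p) = 2.2/(2·0.68) = 1.618, so K_p = 2.617/1.4 = 1.87.

K_p = 1.87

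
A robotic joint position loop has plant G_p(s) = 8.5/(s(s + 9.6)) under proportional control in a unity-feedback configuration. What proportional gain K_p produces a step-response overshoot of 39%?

K_p = 32.9

From %OS = 100·exp(−πζ/√(1−ζ²)) = 39%, ζ = −ln(0.39)/√(π²+ln²(0.39)) = 0.2871.
Characteristic equation s² + 9.6s + 8.5K_p = 0 gives ζ = 9.6/(2√(8.5K_p)).
Setting ζ = 0.2871: √(8.5K_p) = 9.6/(2·0.2871) = 16.72, so K_p = 279.5/8.5 = 32.9.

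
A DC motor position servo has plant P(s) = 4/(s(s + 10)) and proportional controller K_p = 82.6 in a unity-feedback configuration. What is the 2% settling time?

Closed-loop characteristic equation: s² + 10s + 330.4 = 0, so ω_n = 18.18 rad/s and ζ = 10/(2·18.18) = 0.2751.
2% settling time T_s ≈ 4/(ζω_n) = 4/5 = 0.8 s.

T_s ≈ 0.8 s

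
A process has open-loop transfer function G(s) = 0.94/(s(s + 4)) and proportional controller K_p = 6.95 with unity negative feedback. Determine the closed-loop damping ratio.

ζ = 0.782

The closed-loop denominator is s(s+4) + 6.95·0.94 = s² + 4s + 6.533.
Matching s² + 2ζω_n s + ω_n²: ω_n = √6.533 = 2.556 rad/s and 2ζω_n = 4, so ζ = 4/(2·2.556) = 0.782.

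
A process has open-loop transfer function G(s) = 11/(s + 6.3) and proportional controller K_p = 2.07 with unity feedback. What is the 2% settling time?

T_s ≈ 0.138 s

Closed-loop transfer function: T(s) = K_p·G(s)/(1 + K_p·G(s)) = 22.77/(s + 6.3 + 22.77) = 22.77/(s + 29.07).
Time constant τ = 1/29.07 = 0.0344 s, so the 2% settling time is about 4τ = 0.138 s.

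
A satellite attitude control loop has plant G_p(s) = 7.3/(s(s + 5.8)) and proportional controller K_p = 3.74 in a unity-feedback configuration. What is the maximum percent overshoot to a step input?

Closed-loop characteristic equation: s² + 5.8s + 27.3 = 0, so ω_n = 5.225 rad/s and ζ = 5.8/(2·5.225) = 0.555.
%OS = 100·exp(−πζ/√(1−ζ²)) = 100·exp(−π·0.555/√0.692) = 12.3%.

12.3%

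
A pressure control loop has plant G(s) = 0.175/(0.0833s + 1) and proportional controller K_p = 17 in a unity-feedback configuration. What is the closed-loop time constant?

τ = 0.021 s

Closed loop: T(s) = K_p·G/(1+K_p·G) = 2.975/(0.0833s + 1 + 2.975), with pole at s = −(1 + 2.975)/0.0833 = −47.72.
Closed-loop time constant τ = 1/47.72 = 0.021 s.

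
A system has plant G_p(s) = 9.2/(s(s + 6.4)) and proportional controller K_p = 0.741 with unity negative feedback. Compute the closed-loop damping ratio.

ζ = 1.23

The closed-loop denominator is s(s+6.4) + 0.741·9.2 = s² + 6.4s + 6.817.
Matching s² + 2ζω_n s + ω_n²: ω_n = √6.817 = 2.611 rad/s and 2ζω_n = 6.4, so ζ = 6.4/(2·2.611) = 1.23.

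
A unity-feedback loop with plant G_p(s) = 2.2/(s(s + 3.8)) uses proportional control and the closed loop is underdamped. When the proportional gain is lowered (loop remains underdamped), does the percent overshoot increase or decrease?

decrease

ζ = 3.8/(2√(2.2K_p)) rises as K_p falls; higher damping means less overshoot.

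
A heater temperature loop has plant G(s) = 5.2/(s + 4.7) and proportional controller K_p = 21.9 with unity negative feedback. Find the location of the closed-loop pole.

Closed-loop transfer function: T(s) = K_p·G(s)/(1 + K_p·G(s)) = 113.9/(s + 4.7 + 113.9) = 113.9/(s + 118.6).
The closed-loop pole is at s = −118.6.

s = -118.6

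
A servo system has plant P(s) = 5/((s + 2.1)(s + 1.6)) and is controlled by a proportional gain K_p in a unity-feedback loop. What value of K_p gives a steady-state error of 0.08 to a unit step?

The loop is type 0, so e_ss(step) = 1/(1 + K_pos) with K_pos = K_p·P(0).
P(0) = 1.488. Require 1/(1 + K_p·1.488) = 0.08, so 1 + 1.488·K_p = 12.5.
K_p = (12.5 − 1)/1.488 = 7.73.

K_p = 7.73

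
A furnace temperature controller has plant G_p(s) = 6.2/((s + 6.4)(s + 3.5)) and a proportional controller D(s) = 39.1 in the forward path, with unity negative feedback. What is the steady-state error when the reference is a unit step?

0.0846

The loop is type 0. Static position error constant K_pos = D(0)·G_p(0) = 39.1·0.2768 = 10.82.
Steady-state error to a unit step: e_ss = 1/(1+K_pos) = 1/11.82 = 0.0846.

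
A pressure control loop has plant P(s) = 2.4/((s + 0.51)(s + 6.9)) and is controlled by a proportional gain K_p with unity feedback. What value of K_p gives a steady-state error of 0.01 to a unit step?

K_p = 145

For a type-0 loop with proportional control, e_ss = 1/(1 + K_p·P(0)).
P(0) = 0.682. Require 1/(1 + K_p·0.682) = 0.01, so 1 + 0.682·K_p = 100.
K_p = (100 − 1)/0.682 = 145.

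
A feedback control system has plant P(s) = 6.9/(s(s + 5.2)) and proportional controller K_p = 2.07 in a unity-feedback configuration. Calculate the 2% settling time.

T_s ≈ 1.54 s

Closed-loop characteristic equation: s² + 5.2s + 14.28 = 0, so ω_n = 3.779 rad/s and ζ = 5.2/(2·3.779) = 0.688.
2% settling time T_s ≈ 4/(ζω_n) = 4/2.6 = 1.54 s.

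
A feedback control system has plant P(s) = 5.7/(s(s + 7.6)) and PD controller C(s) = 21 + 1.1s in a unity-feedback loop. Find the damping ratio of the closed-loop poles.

ζ = 0.634

Forward path: (21 + 1.1s)·5.7/(s(s+7.6)). The closed-loop characteristic equation is s² + (7.6 + 5.7·1.1)s + 5.7·21 = 0.
That is s² + 13.87s + 119.7 = 0, so ω_n = 10.94 rad/s and ζ = 13.87/(2·10.94) = 0.6339.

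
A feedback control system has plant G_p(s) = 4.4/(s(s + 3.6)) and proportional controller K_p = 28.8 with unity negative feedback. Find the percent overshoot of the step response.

60.1%

The closed-loop denominator s² + 3.6s + 126.7 gives ω_n = √126.7 = 11.26 and ζ = 3.6/(2ω_n) = 0.1599.
%OS = 100·exp(−πζ/√(1−ζ²)) = 100·exp(−π·0.1599/√0.9744) = 60.1%.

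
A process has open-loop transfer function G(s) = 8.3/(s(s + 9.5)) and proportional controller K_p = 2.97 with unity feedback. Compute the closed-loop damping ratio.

1 + K_p·G(s) = 0 gives s² + 9.5s + 24.65 = 0.
So ω_n² = 24.65 ⇒ ω_n = 4.965 rad/s, and ζ = 9.5/(2ω_n) = 0.957.

ζ = 0.957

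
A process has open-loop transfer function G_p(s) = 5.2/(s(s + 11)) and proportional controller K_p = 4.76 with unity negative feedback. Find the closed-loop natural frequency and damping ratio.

ω_n = 4.98 rad/s, ζ = 1.11

With unity feedback the closed-loop characteristic equation is s² + 11s + 4.76·5.2 = s² + 11s + 24.75 = 0.
So ω_n² = 24.75 ⇒ ω_n = 4.975 rad/s, and ζ = 11/(2ω_n) = 1.11.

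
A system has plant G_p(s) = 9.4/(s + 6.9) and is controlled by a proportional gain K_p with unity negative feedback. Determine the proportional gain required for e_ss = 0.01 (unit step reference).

K_p = 72.7

For a type-0 loop with proportional control, e_ss = 1/(1 + K_p·G_p(0)).
G_p(0) = 1.362. Require 1/(1 + K_p·1.362) = 0.01, so 1 + 1.362·K_p = 100.
K_p = (100 − 1)/1.362 = 72.7.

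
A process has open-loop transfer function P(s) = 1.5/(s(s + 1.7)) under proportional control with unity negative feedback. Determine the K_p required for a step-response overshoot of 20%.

K_p = 2.32

From %OS = 100·exp(−πζ/√(1−ζ²)) = 20%, ζ = −ln(0.2)/√(π²+ln²(0.2)) = 0.4559.
Characteristic equation s² + 1.7s + 1.5K_p = 0 gives ζ = 1.7/(2√(1.5K_p)).
Setting ζ = 0.4559: √(1.5K_p) = 1.7/(2·0.4559) = 1.864, so K_p = 3.475/1.5 = 2.32.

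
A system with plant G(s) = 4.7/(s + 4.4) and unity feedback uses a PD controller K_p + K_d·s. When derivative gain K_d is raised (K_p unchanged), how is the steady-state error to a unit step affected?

K_d affects only the transient (the s-coefficient); the DC loop gain, and hence e_ss, depends only on K_p.

unchanged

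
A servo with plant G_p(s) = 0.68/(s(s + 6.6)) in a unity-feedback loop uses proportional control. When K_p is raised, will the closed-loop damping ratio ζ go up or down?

decrease

ζ = 6.6/(2√(0.68K_p)); increasing K_p raises the denominator, so ζ falls.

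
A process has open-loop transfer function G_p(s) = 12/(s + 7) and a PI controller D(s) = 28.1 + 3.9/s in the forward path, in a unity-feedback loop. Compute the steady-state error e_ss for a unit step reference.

0

The open loop D(s)G_p(s) has a pole at the origin (type 1), so the static position error constant is infinite and e_ss = 1/(1+∞) = 0.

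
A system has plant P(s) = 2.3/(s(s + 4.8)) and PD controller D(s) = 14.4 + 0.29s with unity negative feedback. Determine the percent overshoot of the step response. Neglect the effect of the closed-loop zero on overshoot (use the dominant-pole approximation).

Forward path: (14.4 + 0.29s)·2.3/(s(s+4.8)). The closed-loop characteristic equation is s² + (4.8 + 2.3·0.29)s + 2.3·14.4 = 0.
That is s² + 5.467s + 33.12 = 0, so ω_n = 5.755 rad/s and ζ = 5.467/(2·5.755) = 0.475.
%OS = 100·exp(−πζ/√(1−ζ²)) = 18.3%.

18.3%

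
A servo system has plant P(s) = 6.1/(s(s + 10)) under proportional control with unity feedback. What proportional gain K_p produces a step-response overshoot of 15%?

K_p = 15.3

From %OS = 100·exp(−πζ/√(1−ζ²)) = 15%, ζ = −ln(0.15)/√(π²+ln²(0.15)) = 0.5169.
Characteristic equation s² + 10s + 6.1K_p = 0 gives ζ = 10/(2√(6.1K_p)).
Setting ζ = 0.5169: √(6.1K_p) = 10/(2·0.5169) = 9.672, so K_p = 93.56/6.1 = 15.3.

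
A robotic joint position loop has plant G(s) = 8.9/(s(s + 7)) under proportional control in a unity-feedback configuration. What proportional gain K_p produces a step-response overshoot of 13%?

From %OS = 100·exp(−πζ/√(1−ζ²)) = 13%, ζ = −ln(0.13)/√(π²+ln²(0.13)) = 0.5446.
Characteristic equation s² + 7s + 8.9K_p = 0 gives ζ = 7/(2√(8.9K_p)).
Setting ζ = 0.5446: √(8.9K_p) = 7/(2·0.5446) = 6.426, so K_p = 41.3/8.9 = 4.64.

K_p = 4.64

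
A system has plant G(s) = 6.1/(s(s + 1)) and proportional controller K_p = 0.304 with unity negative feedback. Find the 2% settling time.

T_s ≈ 8 s

From 1 + K_pG(s) = 0: s² + 1s + 1.854 = 0 ⇒ ω_n = 1.362, ζ = 0.3672.
2% settling time T_s ≈ 4/(ζω_n) = 4/0.5 = 8 s.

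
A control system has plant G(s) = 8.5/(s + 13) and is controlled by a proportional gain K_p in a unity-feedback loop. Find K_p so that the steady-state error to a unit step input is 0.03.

K_p = 49.5

The loop is type 0, so e_ss(step) = 1/(1 + K_pos) with K_pos = K_p·G(0).
G(0) = 0.6538. Require 1/(1 + K_p·0.6538) = 0.03, so 1 + 0.6538·K_p = 33.33.
K_p = (33.33 − 1)/0.6538 = 49.5.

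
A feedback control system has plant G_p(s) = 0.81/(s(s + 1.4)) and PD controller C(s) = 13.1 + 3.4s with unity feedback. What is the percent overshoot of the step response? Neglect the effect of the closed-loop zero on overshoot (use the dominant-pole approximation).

Forward path: (13.1 + 3.4s)·0.81/(s(s+1.4)). The closed-loop characteristic equation is s² + (1.4 + 0.81·3.4)s + 0.81·13.1 = 0.
That is s² + 4.154s + 10.61 = 0, so ω_n = 3.257 rad/s and ζ = 4.154/(2·3.257) = 0.6376.
%OS = 100·exp(−πζ/√(1−ζ²)) = 7.43%.

7.43%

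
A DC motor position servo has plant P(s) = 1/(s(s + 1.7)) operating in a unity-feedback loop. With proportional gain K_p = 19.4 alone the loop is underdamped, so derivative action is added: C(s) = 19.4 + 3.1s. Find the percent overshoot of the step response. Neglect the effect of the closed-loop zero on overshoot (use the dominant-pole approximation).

Forward path: (19.4 + 3.1s)·1/(s(s+1.7)). The closed-loop characteristic equation is s² + (1.7 + 1·3.1)s + 1·19.4 = 0.
That is s² + 4.8s + 19.4 = 0, so ω_n = 4.405 rad/s and ζ = 4.8/(2·4.405) = 0.5449.
%OS = 100·exp(−πζ/√(1−ζ²)) = 13%.

13%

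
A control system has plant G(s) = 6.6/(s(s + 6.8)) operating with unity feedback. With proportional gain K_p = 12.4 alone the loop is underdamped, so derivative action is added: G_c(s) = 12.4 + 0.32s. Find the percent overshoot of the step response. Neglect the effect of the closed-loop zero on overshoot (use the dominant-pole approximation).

16.9%

Forward path: (12.4 + 0.32s)·6.6/(s(s+6.8)). The closed-loop characteristic equation is s² + (6.8 + 6.6·0.32)s + 6.6·12.4 = 0.
That is s² + 8.912s + 81.84 = 0, so ω_n = 9.047 rad/s and ζ = 8.912/(2·9.047) = 0.4926.
%OS = 100·exp(−πζ/√(1−ζ²)) = 16.9%.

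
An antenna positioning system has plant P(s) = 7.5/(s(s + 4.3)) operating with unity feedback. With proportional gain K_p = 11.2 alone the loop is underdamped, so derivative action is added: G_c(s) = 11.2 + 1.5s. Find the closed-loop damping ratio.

Forward path: (11.2 + 1.5s)·7.5/(s(s+4.3)). The closed-loop characteristic equation is s² + (4.3 + 7.5·1.5)s + 7.5·11.2 = 0.
That is s² + 15.55s + 84 = 0, so ω_n = 9.165 rad/s and ζ = 15.55/(2·9.165) = 0.8483.

ζ = 0.848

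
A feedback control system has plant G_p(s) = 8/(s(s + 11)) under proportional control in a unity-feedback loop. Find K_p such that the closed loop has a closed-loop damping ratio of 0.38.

Closed-loop characteristic equation: s² + 11s + K_p·8 = 0.
So ω_n = √(8K_p) and 2ζω_n = 11, giving ζ = 11/(2√(8K_p)).
Setting ζ = 0.38: √(8K_p) = 11/(2·0.38) = 14.47, so K_p = 209.5/8 = 26.2.

K_p = 26.2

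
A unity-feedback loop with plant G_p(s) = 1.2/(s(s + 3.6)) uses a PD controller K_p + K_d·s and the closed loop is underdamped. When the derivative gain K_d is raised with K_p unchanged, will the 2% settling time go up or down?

Characteristic equation s² + (3.6 + 1.2K_d)s + 1.2K_p = 0: raising K_d increases ζω_n = (3.6+1.2K_d)/2 while the loop stays underdamped, so T_s ≈ 4/(ζω_n) decreases.

decrease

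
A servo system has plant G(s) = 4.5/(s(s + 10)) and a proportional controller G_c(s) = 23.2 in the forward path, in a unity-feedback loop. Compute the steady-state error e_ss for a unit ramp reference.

The loop has one pole at the origin (type 1). Velocity error constant K_v = lim_{s→0} s·G_c(s)G(s) = 23.2·4.5/10 = 10.44.
Steady-state error to a unit ramp: e_ss = 1/K_v = 0.0958.

0.0958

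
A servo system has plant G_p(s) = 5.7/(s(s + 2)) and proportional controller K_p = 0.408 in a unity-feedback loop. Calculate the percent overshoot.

From 1 + K_pG_p(s) = 0: s² + 2s + 2.326 = 0 ⇒ ω_n = 1.525, ζ = 0.6557.
%OS = 100·exp(−πζ/√(1−ζ²)) = 100·exp(−π·0.6557/√0.57) = 6.53%.

6.53%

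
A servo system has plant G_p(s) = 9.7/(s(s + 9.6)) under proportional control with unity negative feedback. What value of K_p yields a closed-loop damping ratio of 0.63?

K_p = 5.98

Closed-loop characteristic equation: s² + 9.6s + K_p·9.7 = 0.
So ω_n = √(9.7K_p) and 2ζω_n = 9.6, giving ζ = 9.6/(2√(9.7K_p)).
Setting ζ = 0.63: √(9.7K_p) = 9.6/(2·0.63) = 7.619, so K_p = 58.05/9.7 = 5.98.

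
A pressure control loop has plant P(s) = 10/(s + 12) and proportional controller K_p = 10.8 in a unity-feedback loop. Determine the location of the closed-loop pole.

Closed-loop transfer function: T(s) = K_p·P(s)/(1 + K_p·P(s)) = 108/(s + 12 + 108) = 108/(s + 120).
The closed-loop pole is at s = −120.

s = -120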